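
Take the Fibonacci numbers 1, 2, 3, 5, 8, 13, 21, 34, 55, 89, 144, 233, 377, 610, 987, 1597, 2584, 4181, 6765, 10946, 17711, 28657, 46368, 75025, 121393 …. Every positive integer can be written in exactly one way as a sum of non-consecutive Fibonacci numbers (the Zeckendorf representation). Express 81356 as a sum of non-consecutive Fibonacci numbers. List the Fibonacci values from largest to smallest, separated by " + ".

75025 + 4181 + 1597 + 377 + 144 + 21 + 8 + 3

Greedy algorithm:
75025 ≤ 81356 < 121393, so take 75025; remainder 6331
4181 ≤ 6331 < 6765, so take 4181; remainder 2150
1597 ≤ 2150 < 2584, so take 1597; remainder 553
377 ≤ 553 < 610, so take 377; remainder 176
144 ≤ 176 < 233, so take 144; remainder 32
21 ≤ 32 < 34, so take 21; remainder 11
8 ≤ 11 < 13, so take 8; remainder 3
3 ≤ 3 < 5, so take 3; remainder 0
So 81356 = 75025 + 4181 + 1597 + 377 + 144 + 21 + 8 + 3, with no two terms consecutive in the sequence.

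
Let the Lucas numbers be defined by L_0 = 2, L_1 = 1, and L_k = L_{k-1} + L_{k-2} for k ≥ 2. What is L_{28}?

710647

Iterating the recurrence up to L_{21} = 24476 and L_{20} = 15127:
L_{22} = L_{21} + L_{20} = 24476 + 15127 = 39603
L_{23} = L_{22} + L_{21} = 39603 + 24476 = 64079
L_{24} = L_{23} + L_{22} = 64079 + 39603 = 103682
L_{25} = L_{24} + L_{23} = 103682 + 64079 = 167761
L_{26} = L_{25} + L_{24} = 167761 + 103682 = 271443
L_{27} = L_{26} + L_{25} = 271443 + 167761 = 439204
L_{28} = L_{27} + L_{26} = 439204 + 271443 = 710647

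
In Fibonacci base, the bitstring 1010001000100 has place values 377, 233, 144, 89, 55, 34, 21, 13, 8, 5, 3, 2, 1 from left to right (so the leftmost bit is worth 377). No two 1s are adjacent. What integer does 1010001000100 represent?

545

Summing the place values of the 1 bits: 377 + 144 + 21 + 3 = 545.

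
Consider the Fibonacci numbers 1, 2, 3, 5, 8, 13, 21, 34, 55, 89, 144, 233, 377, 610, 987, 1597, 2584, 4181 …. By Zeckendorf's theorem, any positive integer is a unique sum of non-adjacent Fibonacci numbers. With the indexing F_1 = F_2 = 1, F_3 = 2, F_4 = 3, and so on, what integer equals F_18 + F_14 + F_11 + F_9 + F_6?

3092

F_18 + F_14 + F_11 + F_9 + F_6 = 2584 + 377 + 89 + 34 + 8 = 3092.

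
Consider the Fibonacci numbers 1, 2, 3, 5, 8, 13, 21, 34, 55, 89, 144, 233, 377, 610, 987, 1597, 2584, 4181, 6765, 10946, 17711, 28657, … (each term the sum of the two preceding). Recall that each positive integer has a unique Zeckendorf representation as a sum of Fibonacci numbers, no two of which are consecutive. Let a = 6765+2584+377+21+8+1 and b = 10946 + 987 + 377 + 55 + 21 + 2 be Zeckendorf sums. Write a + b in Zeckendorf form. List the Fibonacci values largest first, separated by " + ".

17711 + 4181 + 233 + 13 + 5 + 1

The two numbers are 9756 and 12388, so their sum is 22144.
Greedy algorithm:
22144: greatest Fibonacci not exceeding it is 17711, leaving 4433
4433: greatest Fibonacci not exceeding it is 4181, leaving 252
252: greatest Fibonacci not exceeding it is 233, leaving 19
19: greatest Fibonacci not exceeding it is 13, leaving 6
6: greatest Fibonacci not exceeding it is 5, leaving 1
1: greatest Fibonacci not exceeding it is 1, leaving 0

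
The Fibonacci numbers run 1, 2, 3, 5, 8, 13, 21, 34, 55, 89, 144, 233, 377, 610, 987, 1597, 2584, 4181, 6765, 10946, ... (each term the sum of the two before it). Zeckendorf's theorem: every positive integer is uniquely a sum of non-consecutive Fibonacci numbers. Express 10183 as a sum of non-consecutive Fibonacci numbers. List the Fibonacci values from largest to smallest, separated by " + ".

6765 + 2584 + 610 + 144 + 55 + 21 + 3 + 1

Repeatedly subtract the largest Fibonacci number that fits:
10183: greatest Fibonacci not exceeding it is 6765, leaving 3418
3418: greatest Fibonacci not exceeding it is 2584, leaving 834
834: greatest Fibonacci not exceeding it is 610, leaving 224
224: greatest Fibonacci not exceeding it is 144, leaving 80
80: greatest Fibonacci not exceeding it is 55, leaving 25
25: greatest Fibonacci not exceeding it is 21, leaving 4
4: greatest Fibonacci not exceeding it is 3, leaving 1
1: greatest Fibonacci not exceeding it is 1, leaving 0
So 10183 = 6765 + 2584 + 610 + 144 + 55 + 21 + 3 + 1, with no two terms consecutive in the sequence.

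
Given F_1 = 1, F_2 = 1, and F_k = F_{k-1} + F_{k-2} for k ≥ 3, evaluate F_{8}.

21

Iterating the recurrence up to F_{2} = 1 and F_{1} = 1:
F_{3} = F_{2} + F_{1} = 1 + 1 = 2
F_{4} = F_{3} + F_{2} = 2 + 1 = 3
F_{5} = F_{4} + F_{3} = 3 + 2 = 5
F_{6} = F_{5} + F_{4} = 5 + 3 = 8
F_{7} = F_{6} + F_{5} = 8 + 5 = 13
F_{8} = F_{7} + F_{6} = 13 + 8 = 21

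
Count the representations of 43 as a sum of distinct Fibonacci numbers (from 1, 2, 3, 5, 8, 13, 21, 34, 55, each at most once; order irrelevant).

4

Starting from the Zeckendorf form and repeatedly splitting a term F_k into F_{k−1} + F_{k−2} (when neither is already used) reaches every representation.
43 = 34+8+1 = 34+5+3+1 = 21+13+8+1 = 21+13+5+3+1 — 4 representations.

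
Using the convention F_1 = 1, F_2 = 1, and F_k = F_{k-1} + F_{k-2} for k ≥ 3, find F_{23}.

28657

Iterating the recurrence up to F_{17} = 1597 and F_{16} = 987:
F_{18} = F_{17} + F_{16} = 1597 + 987 = 2584
F_{19} = F_{18} + F_{17} = 2584 + 1597 = 4181
F_{20} = F_{19} + F_{18} = 4181 + 2584 = 6765
F_{21} = F_{20} + F_{19} = 6765 + 4181 = 10946
F_{22} = F_{21} + F_{20} = 10946 + 6765 = 17711
F_{23} = F_{22} + F_{21} = 17711 + 10946 = 28657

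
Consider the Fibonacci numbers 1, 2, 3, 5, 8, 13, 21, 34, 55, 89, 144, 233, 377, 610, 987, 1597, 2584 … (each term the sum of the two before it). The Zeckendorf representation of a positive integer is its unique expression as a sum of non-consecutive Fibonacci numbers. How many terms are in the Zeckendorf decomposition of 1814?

Greedy algorithm:
1814 − 1597 = 217
217 − 144 = 73
73 − 55 = 18
18 − 13 = 5
5 − 5 = 0
1814 = 1597 + 144 + 55 + 13 + 5, which has 5 terms.

5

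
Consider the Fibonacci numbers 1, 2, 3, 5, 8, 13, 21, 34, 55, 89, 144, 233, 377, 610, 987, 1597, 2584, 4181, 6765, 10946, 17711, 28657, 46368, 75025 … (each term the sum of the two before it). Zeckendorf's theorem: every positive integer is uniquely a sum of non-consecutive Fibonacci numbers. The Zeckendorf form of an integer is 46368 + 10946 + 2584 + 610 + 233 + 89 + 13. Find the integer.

46368 + 10946 + 2584 + 610 + 233 + 89 + 13 = 60843.

60843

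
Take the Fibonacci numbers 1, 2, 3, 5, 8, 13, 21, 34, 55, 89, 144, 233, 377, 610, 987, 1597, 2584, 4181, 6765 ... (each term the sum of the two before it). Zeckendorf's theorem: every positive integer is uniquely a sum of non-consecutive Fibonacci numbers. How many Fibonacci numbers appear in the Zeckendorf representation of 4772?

subtract 4181 from 4772: 591 remains
subtract 377 from 591: 214 remains
subtract 144 from 214: 70 remains
subtract 55 from 70: 15 remains
subtract 13 from 15: 2 remains
subtract 2 from 2: 0 remains
4772 = 4181 + 377 + 144 + 55 + 13 + 2, which has 6 terms.

6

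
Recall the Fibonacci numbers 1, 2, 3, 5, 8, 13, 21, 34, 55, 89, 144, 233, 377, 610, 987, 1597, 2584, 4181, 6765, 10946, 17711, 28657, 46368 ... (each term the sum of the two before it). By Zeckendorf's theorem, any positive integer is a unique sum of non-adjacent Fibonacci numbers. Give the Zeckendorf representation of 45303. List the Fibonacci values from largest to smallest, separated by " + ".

28657 + 10946 + 4181 + 987 + 377 + 144 + 8 + 3

Repeatedly subtract the largest Fibonacci number that fits:
28657 ≤ 45303 < 46368, so take 28657; remainder 16646
10946 ≤ 16646 < 17711, so take 10946; remainder 5700
4181 ≤ 5700 < 6765, so take 4181; remainder 1519
987 ≤ 1519 < 1597, so take 987; remainder 532
377 ≤ 532 < 610, so take 377; remainder 155
144 ≤ 155 < 233, so take 144; remainder 11
8 ≤ 11 < 13, so take 8; remainder 3
3 ≤ 3 < 5, so take 3; remainder 0
So 45303 = 28657 + 10946 + 4181 + 987 + 377 + 144 + 8 + 3, with no two terms consecutive in the sequence.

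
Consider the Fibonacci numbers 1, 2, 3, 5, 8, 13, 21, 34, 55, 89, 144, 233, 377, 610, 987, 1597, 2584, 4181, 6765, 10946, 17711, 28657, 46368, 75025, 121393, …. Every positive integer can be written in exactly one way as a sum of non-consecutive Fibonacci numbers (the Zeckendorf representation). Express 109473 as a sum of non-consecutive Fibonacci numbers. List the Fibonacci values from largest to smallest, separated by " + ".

Greedy algorithm:
109473 − 75025 = 34448
34448 − 28657 = 5791
5791 − 4181 = 1610
1610 − 1597 = 13
13 − 13 = 0
So 109473 = 75025 + 28657 + 4181 + 1597 + 13, with no two terms consecutive in the sequence.

75025 + 28657 + 4181 + 1597 + 13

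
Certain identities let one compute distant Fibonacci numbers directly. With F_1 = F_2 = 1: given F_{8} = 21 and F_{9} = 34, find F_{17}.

1597

By F_{2k+1} = F_k² + F_{k+1}²: F_{17} = 21² + 34² = 441 + 1156 = 1597.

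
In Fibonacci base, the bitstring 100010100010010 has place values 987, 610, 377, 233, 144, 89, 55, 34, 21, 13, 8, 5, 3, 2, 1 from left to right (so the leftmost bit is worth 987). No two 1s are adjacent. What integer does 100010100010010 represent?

1196

Summing the place values of the 1 bits: 987 + 144 + 55 + 8 + 2 = 1196.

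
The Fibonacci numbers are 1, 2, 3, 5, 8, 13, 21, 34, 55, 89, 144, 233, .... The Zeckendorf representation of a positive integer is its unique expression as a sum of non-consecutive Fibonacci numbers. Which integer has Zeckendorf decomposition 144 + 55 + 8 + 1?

144 + 55 + 8 + 1 = 208.

208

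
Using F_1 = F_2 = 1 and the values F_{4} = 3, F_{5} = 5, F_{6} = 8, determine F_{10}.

55

By the addition formula F_{m+n} = F_m F_{n+1} + F_{m−1} F_n with m=5, n=5: F_{10} = 5·8 + 3·5 = 40 + 15 = 55.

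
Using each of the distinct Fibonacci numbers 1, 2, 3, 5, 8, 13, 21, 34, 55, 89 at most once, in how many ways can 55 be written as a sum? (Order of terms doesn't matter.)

5

55 = 55 = 34+21 = 34+13+8 = … (2 more), for 5 in all.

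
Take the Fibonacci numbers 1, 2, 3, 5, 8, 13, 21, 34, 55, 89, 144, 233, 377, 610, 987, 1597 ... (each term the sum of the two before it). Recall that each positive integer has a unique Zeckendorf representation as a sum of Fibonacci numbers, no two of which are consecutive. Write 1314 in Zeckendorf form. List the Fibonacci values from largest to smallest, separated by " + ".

Greedily peel off the largest Fibonacci term at each step:
largest Fibonacci ≤ 1314 is 987; 1314 − 987 = 327
largest Fibonacci ≤ 327 is 233; 327 − 233 = 94
largest Fibonacci ≤ 94 is 89; 94 − 89 = 5
largest Fibonacci ≤ 5 is 5; 5 − 5 = 0
So 1314 = 987 + 233 + 89 + 5, with no two terms consecutive in the sequence.

987 + 233 + 89 + 5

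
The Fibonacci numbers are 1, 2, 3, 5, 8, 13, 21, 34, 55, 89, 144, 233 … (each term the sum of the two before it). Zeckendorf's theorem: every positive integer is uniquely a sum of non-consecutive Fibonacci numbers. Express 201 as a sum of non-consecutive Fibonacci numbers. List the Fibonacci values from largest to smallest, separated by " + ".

Repeatedly subtract the largest Fibonacci number that fits:
201 − 144 = 57
57 − 55 = 2
2 − 2 = 0
So 201 = 144 + 55 + 2, with no two terms consecutive in the sequence.

144 + 55 + 2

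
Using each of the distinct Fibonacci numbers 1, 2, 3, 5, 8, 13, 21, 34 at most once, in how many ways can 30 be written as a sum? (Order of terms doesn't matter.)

Starting from the Zeckendorf form and repeatedly splitting a term F_k into F_{k−1} + F_{k−2} (when neither is already used) reaches every representation.
30 = 21+8+1 = 21+5+3+1 = 13+8+5+3+1 — 3 representations.

3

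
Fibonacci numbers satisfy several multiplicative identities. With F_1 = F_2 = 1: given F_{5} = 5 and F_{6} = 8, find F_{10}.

55

By the doubling identity F_{2k} = F_k(2F_{k+1} − F_k): F_{10} = 5·(2·8 − 5) = 5·11 = 55.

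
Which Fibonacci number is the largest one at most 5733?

4181

4181 ≤ 5733 < 6765, so the largest Fibonacci number not exceeding 5733 is 4181.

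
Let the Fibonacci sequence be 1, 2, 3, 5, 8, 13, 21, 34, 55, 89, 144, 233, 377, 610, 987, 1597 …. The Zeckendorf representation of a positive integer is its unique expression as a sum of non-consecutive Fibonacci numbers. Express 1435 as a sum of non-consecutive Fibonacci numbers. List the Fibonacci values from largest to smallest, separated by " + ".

987 + 377 + 55 + 13 + 3

1435: greatest Fibonacci not exceeding it is 987, leaving 448
448: greatest Fibonacci not exceeding it is 377, leaving 71
71: greatest Fibonacci not exceeding it is 55, leaving 16
16: greatest Fibonacci not exceeding it is 13, leaving 3
3: greatest Fibonacci not exceeding it is 3, leaving 0
So 1435 = 987 + 377 + 55 + 13 + 3, with no two terms consecutive in the sequence.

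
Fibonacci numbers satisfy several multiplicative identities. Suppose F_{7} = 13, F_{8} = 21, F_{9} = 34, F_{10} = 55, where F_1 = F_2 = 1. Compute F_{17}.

1597

By the addition formula F_{m+n} = F_m F_{n+1} + F_{m−1} F_n with m=8, n=9: F_{17} = 21·55 + 13·34 = 1155 + 442 = 1597.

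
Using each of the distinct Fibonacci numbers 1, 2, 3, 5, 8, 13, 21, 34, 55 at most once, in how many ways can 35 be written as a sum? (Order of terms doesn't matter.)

4

Starting from the Zeckendorf form and repeatedly splitting a term F_k into F_{k−1} + F_{k−2} (when neither is already used) reaches every representation.
35 = 34+1 = 21+13+1 = 21+8+5+1 = 21+8+3+2+1 — 4 representations.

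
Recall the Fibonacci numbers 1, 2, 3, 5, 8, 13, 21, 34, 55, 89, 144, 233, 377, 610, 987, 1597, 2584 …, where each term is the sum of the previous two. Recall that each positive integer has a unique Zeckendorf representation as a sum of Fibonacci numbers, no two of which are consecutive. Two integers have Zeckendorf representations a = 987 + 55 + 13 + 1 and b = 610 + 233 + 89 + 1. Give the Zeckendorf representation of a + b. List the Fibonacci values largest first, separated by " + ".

The two numbers are 1056 and 933, so their sum is 1989.
Repeatedly subtract the largest Fibonacci number that fits:
subtract 1597 from 1989: 392 remains
subtract 377 from 392: 15 remains
subtract 13 from 15: 2 remains
subtract 2 from 2: 0 remains

1597 + 377 + 13 + 2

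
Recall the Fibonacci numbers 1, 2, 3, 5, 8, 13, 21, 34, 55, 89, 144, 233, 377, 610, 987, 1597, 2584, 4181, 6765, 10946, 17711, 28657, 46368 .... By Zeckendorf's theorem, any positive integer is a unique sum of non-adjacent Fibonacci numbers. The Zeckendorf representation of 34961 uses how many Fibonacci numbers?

34961 − 28657 = 6304
6304 − 4181 = 2123
2123 − 1597 = 526
526 − 377 = 149
149 − 144 = 5
5 − 5 = 0
34961 = 28657 + 4181 + 1597 + 377 + 144 + 5, which has 6 terms.

6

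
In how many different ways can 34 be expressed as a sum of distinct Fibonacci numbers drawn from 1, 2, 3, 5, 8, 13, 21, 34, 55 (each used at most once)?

34 = 34 = 21+13 = 21+8+5 = … (1 more), for 4 in all.

4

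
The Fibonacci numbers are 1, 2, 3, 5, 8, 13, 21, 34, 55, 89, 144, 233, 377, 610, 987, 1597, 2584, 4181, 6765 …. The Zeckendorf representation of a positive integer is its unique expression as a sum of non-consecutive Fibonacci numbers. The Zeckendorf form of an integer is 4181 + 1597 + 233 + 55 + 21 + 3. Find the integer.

4181 + 1597 + 233 + 55 + 21 + 3 = 6090.

6090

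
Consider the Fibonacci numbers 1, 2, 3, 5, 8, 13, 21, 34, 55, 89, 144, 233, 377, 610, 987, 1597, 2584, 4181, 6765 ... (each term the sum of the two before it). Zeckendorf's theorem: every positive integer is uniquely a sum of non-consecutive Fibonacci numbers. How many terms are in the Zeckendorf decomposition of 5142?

5142 − 4181 = 961
961 − 610 = 351
351 − 233 = 118
118 − 89 = 29
29 − 21 = 8
8 − 8 = 0
5142 = 4181 + 610 + 233 + 89 + 21 + 8, which has 6 terms.

6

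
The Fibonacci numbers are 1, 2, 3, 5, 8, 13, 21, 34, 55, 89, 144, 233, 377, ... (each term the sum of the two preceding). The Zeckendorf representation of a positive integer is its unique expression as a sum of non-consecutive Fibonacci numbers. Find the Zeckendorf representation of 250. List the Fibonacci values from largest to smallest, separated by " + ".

233 + 13 + 3 + 1

250 − 233 = 17
17 − 13 = 4
4 − 3 = 1
1 − 1 = 0
So 250 = 233 + 13 + 3 + 1, with no two terms consecutive in the sequence.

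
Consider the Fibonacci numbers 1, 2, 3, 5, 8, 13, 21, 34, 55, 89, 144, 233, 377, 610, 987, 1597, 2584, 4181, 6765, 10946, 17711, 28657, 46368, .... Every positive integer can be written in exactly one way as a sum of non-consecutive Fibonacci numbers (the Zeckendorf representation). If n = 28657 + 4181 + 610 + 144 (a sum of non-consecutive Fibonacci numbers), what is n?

33592

28657 + 4181 + 610 + 144 = 33592.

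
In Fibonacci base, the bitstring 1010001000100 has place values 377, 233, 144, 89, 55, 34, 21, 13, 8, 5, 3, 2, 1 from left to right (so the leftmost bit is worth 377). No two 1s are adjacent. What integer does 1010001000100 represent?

Summing the place values of the 1 bits: 377 + 144 + 21 + 3 = 545.

545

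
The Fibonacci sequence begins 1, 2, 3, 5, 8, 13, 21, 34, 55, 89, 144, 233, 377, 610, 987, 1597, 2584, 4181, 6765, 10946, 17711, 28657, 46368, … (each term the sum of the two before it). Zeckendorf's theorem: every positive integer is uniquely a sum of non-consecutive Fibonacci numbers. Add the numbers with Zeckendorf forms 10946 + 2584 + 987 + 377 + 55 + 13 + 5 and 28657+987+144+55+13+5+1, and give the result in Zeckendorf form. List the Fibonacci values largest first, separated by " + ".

The two numbers are 14967 and 29862, so their sum is 44829.
Greedily peel off the largest Fibonacci term at each step:
44829 − 28657 = 16172
16172 − 10946 = 5226
5226 − 4181 = 1045
1045 − 987 = 58
58 − 55 = 3
3 − 3 = 0

28657 + 10946 + 4181 + 987 + 55 + 3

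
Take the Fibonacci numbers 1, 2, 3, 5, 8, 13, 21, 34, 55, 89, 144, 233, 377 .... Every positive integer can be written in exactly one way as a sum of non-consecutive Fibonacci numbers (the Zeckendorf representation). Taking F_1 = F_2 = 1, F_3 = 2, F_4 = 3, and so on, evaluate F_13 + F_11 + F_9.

F_13 + F_11 + F_9 = 233 + 89 + 34 = 356.

356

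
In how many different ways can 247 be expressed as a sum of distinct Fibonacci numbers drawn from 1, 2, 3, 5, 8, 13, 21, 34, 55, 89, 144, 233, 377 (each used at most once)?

11

247 = 233+13+1 = 233+8+5+1 = 144+89+13+1 = 233+8+3+2+1 = … (7 more), for 11 in all.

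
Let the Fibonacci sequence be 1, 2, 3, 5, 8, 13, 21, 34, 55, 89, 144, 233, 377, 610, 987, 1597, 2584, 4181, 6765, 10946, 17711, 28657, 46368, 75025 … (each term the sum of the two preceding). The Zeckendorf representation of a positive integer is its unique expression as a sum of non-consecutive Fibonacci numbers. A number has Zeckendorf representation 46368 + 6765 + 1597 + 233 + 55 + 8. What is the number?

55026

46368 + 6765 + 1597 + 233 + 55 + 8 = 55026.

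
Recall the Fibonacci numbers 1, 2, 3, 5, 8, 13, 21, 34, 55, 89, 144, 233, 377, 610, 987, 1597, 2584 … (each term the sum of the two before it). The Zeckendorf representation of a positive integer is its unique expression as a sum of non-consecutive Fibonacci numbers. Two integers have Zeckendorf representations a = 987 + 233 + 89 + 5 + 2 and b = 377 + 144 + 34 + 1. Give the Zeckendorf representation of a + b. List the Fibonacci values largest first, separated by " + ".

The two numbers are 1316 and 556, so their sum is 1872.
largest Fibonacci ≤ 1872 is 1597; 1872 − 1597 = 275
largest Fibonacci ≤ 275 is 233; 275 − 233 = 42
largest Fibonacci ≤ 42 is 34; 42 − 34 = 8
largest Fibonacci ≤ 8 is 8; 8 − 8 = 0

1597 + 233 + 34 + 8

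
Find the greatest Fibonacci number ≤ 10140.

6765 ≤ 10140 < 10946, so the largest Fibonacci number not exceeding 10140 is 6765.

6765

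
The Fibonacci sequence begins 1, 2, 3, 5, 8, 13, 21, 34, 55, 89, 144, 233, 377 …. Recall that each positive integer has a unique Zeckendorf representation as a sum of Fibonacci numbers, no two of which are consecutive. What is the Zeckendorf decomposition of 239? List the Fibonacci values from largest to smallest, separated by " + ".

239: greatest Fibonacci not exceeding it is 233, leaving 6
6: greatest Fibonacci not exceeding it is 5, leaving 1
1: greatest Fibonacci not exceeding it is 1, leaving 0
So 239 = 233 + 5 + 1, with no two terms consecutive in the sequence.

233 + 5 + 1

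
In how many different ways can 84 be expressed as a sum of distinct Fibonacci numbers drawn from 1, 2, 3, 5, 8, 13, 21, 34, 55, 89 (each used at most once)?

Starting from the Zeckendorf form and repeatedly splitting a term F_k into F_{k−1} + F_{k−2} (when neither is already used) reaches every representation.
84 = 55+21+8 = 55+21+5+3 = 55+21+5+2+1 = 55+13+8+5+3 = … (3 more), for 7 in all.

7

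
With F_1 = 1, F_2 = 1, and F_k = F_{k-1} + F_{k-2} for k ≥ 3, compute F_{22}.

17711

Iterating the recurrence up to F_{14} = 377 and F_{13} = 233:
F_{15} = F_{14} + F_{13} = 377 + 233 = 610
F_{16} = F_{15} + F_{14} = 610 + 377 = 987
F_{17} = F_{16} + F_{15} = 987 + 610 = 1597
F_{18} = F_{17} + F_{16} = 1597 + 987 = 2584
F_{19} = F_{18} + F_{17} = 2584 + 1597 = 4181
F_{20} = F_{19} + F_{18} = 4181 + 2584 = 6765
F_{21} = F_{20} + F_{19} = 6765 + 4181 = 10946
F_{22} = F_{21} + F_{20} = 10946 + 6765 = 17711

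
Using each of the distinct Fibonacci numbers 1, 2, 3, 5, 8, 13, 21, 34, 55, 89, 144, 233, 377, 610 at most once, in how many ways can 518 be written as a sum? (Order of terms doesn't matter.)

10

Starting from the Zeckendorf form and repeatedly splitting a term F_k into F_{k−1} + F_{k−2} (when neither is already used) reaches every representation.
518 = 377+89+34+13+5 = 377+89+34+13+3+2 = 233+144+89+34+13+5 = 377+89+34+8+5+3+2 = … (6 more), for 10 in all.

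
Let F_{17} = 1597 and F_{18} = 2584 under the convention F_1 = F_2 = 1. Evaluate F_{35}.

By F_{2k+1} = F_k² + F_{k+1}²: F_{35} = 1597² + 2584² = 2550409 + 6677056 = 9227465.

9227465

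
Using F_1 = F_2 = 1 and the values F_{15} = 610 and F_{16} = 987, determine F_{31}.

By F_{2k+1} = F_k² + F_{k+1}²: F_{31} = 610² + 987² = 372100 + 974169 = 1346269.

1346269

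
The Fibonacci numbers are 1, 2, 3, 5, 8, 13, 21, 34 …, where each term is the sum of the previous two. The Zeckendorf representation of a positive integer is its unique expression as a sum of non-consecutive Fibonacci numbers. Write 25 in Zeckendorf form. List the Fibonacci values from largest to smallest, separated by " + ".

25: greatest Fibonacci not exceeding it is 21, leaving 4
4: greatest Fibonacci not exceeding it is 3, leaving 1
1: greatest Fibonacci not exceeding it is 1, leaving 0
So 25 = 21 + 3 + 1, with no two terms consecutive in the sequence.

21 + 3 + 1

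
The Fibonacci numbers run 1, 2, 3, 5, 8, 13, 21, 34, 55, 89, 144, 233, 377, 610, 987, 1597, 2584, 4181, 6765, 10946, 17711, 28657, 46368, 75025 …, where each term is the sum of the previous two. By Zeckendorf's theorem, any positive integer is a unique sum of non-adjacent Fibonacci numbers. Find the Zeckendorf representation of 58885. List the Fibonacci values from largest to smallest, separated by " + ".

58885 − 46368 = 12517
12517 − 10946 = 1571
1571 − 987 = 584
584 − 377 = 207
207 − 144 = 63
63 − 55 = 8
8 − 8 = 0
So 58885 = 46368 + 10946 + 987 + 377 + 144 + 55 + 8, with no two terms consecutive in the sequence.

46368 + 10946 + 987 + 377 + 144 + 55 + 8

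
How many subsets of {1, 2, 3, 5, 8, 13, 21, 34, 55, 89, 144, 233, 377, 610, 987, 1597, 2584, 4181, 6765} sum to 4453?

Each representation comes from the Zeckendorf form by replacing some F_k with F_{k−1} + F_{k−2} where possible.
4453 = 4181+233+34+5 = 4181+233+34+3+2 = 4181+233+21+13+5 = 4181+144+89+34+5 = 2584+1597+233+34+5 = … (42 more), for 47 in all.

47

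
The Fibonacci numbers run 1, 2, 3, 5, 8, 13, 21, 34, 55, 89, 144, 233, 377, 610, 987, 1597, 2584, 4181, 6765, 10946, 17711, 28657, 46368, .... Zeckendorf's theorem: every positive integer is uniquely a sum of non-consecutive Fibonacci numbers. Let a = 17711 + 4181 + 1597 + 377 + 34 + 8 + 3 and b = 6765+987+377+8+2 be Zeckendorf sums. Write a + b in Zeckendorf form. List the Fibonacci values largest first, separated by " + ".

28657 + 2584 + 610 + 144 + 55

The two numbers are 23911 and 8139, so their sum is 32050.
Greedy algorithm:
28657 ≤ 32050 < 46368, so take 28657; remainder 3393
2584 ≤ 3393 < 4181, so take 2584; remainder 809
610 ≤ 809 < 987, so take 610; remainder 199
144 ≤ 199 < 233, so take 144; remainder 55
55 ≤ 55 < 89, so take 55; remainder 0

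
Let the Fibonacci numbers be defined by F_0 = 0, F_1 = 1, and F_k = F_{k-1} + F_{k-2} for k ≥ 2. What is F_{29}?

Iterating the recurrence up to F_{22} = 17711 and F_{21} = 10946:
F_{23} = F_{22} + F_{21} = 17711 + 10946 = 28657
F_{24} = F_{23} + F_{22} = 28657 + 17711 = 46368
F_{25} = F_{24} + F_{23} = 46368 + 28657 = 75025
F_{26} = F_{25} + F_{24} = 75025 + 46368 = 121393
F_{27} = F_{26} + F_{25} = 121393 + 75025 = 196418
F_{28} = F_{27} + F_{26} = 196418 + 121393 = 317811
F_{29} = F_{28} + F_{27} = 317811 + 196418 = 514229

514229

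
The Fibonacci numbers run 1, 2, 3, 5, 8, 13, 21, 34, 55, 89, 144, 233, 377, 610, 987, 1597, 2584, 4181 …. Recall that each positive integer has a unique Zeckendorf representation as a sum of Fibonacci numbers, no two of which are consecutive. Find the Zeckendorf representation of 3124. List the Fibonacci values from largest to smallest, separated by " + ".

Greedily peel off the largest Fibonacci term at each step:
largest Fibonacci ≤ 3124 is 2584; 3124 − 2584 = 540
largest Fibonacci ≤ 540 is 377; 540 − 377 = 163
largest Fibonacci ≤ 163 is 144; 163 − 144 = 19
largest Fibonacci ≤ 19 is 13; 19 − 13 = 6
largest Fibonacci ≤ 6 is 5; 6 − 5 = 1
largest Fibonacci ≤ 1 is 1; 1 − 1 = 0
So 3124 = 2584 + 377 + 144 + 13 + 5 + 1, with no two terms consecutive in the sequence.

2584 + 377 + 144 + 13 + 5 + 1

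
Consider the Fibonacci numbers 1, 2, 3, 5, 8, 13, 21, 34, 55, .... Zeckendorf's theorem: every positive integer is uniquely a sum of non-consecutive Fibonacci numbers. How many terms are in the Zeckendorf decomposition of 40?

3

34 ≤ 40 < 55, so take 34; remainder 6
5 ≤ 6 < 8, so take 5; remainder 1
1 ≤ 1 < 2, so take 1; remainder 0
40 = 34 + 5 + 1, which has 3 terms.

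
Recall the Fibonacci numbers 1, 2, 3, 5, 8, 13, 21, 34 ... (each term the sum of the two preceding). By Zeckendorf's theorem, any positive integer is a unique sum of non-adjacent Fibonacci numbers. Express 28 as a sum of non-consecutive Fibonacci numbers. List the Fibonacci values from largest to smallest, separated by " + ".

21 + 5 + 2

28 − 21 = 7
7 − 5 = 2
2 − 2 = 0
So 28 = 21 + 5 + 2, with no two terms consecutive in the sequence.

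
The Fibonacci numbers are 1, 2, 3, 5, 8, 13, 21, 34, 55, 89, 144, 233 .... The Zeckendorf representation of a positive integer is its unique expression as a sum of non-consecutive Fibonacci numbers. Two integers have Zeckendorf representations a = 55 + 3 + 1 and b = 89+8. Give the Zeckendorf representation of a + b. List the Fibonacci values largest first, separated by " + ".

The two numbers are 59 and 97, so their sum is 156.
144 ≤ 156 < 233, so take 144; remainder 12
8 ≤ 12 < 13, so take 8; remainder 4
3 ≤ 4 < 5, so take 3; remainder 1
1 ≤ 1 < 2, so take 1; remainder 0

144 + 8 + 3 + 1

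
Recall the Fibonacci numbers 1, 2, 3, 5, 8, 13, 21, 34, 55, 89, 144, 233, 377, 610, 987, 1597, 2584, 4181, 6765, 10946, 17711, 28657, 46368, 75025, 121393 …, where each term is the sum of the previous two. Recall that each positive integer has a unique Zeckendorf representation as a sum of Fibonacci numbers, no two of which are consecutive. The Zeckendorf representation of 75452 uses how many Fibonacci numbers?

5

Repeatedly subtract the largest Fibonacci number that fits:
75452 − 75025 = 427
427 − 377 = 50
50 − 34 = 16
16 − 13 = 3
3 − 3 = 0
75452 = 75025 + 377 + 34 + 13 + 3, which has 5 terms.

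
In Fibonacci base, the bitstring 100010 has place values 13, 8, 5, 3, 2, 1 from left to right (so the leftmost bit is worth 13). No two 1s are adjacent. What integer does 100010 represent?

15

Summing the place values of the 1 bits: 13 + 2 = 15.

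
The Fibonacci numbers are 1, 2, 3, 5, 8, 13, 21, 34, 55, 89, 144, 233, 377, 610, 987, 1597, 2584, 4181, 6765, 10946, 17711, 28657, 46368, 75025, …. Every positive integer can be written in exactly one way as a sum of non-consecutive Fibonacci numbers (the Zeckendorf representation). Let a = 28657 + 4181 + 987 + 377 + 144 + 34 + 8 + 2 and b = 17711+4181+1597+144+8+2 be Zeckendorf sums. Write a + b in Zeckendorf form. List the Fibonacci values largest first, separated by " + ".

The two numbers are 34390 and 23643, so their sum is 58033.
58033: greatest Fibonacci not exceeding it is 46368, leaving 11665
11665: greatest Fibonacci not exceeding it is 10946, leaving 719
719: greatest Fibonacci not exceeding it is 610, leaving 109
109: greatest Fibonacci not exceeding it is 89, leaving 20
20: greatest Fibonacci not exceeding it is 13, leaving 7
7: greatest Fibonacci not exceeding it is 5, leaving 2
2: greatest Fibonacci not exceeding it is 2, leaving 0

46368 + 10946 + 610 + 89 + 13 + 5 + 2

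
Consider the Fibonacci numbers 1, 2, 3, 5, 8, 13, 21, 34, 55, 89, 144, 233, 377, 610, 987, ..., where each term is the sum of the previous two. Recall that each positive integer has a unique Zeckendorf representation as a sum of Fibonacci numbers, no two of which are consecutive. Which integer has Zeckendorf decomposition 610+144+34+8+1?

610+144+34+8+1 = 797.

797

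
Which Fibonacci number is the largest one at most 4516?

4181

4181 ≤ 4516 < 6765, so the largest Fibonacci number not exceeding 4516 is 4181.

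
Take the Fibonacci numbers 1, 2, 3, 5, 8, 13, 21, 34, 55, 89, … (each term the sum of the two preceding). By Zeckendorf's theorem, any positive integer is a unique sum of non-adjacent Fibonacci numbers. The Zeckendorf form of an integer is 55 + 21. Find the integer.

55 + 21 = 76.

76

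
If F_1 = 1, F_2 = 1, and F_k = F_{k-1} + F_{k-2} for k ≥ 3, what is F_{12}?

Iterating the recurrence up to F_{6} = 8 and F_{5} = 5:
F_{7} = F_{6} + F_{5} = 8 + 5 = 13
F_{8} = F_{7} + F_{6} = 13 + 8 = 21
F_{9} = F_{8} + F_{7} = 21 + 13 = 34
F_{10} = F_{9} + F_{8} = 34 + 21 = 55
F_{11} = F_{10} + F_{9} = 55 + 34 = 89
F_{12} = F_{11} + F_{10} = 89 + 55 = 144

144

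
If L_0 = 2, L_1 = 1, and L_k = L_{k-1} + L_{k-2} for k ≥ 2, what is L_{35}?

Iterating the recurrence up to L_{30} = 1860498 and L_{29} = 1149851:
L_{31} = L_{30} + L_{29} = 1860498 + 1149851 = 3010349
L_{32} = L_{31} + L_{30} = 3010349 + 1860498 = 4870847
L_{33} = L_{32} + L_{31} = 4870847 + 3010349 = 7881196
L_{34} = L_{33} + L_{32} = 7881196 + 4870847 = 12752043
L_{35} = L_{34} + L_{33} = 12752043 + 7881196 = 20633239

20633239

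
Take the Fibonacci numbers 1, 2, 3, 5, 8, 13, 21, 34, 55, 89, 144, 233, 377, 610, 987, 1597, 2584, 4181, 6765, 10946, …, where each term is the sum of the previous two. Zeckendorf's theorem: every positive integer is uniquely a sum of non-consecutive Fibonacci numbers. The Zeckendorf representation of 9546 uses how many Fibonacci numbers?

Greedily peel off the largest Fibonacci term at each step:
subtract 6765 from 9546: 2781 remains
subtract 2584 from 2781: 197 remains
subtract 144 from 197: 53 remains
subtract 34 from 53: 19 remains
subtract 13 from 19: 6 remains
subtract 5 from 6: 1 remains
subtract 1 from 1: 0 remains
9546 = 6765 + 2584 + 144 + 34 + 13 + 5 + 1, which has 7 terms.

7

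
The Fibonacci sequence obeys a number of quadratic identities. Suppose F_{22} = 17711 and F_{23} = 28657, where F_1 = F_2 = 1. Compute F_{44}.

By the doubling identity F_{2k} = F_k(2F_{k+1} − F_k): F_{44} = 17711·(2·28657 − 17711) = 17711·39603 = 701408733.

701408733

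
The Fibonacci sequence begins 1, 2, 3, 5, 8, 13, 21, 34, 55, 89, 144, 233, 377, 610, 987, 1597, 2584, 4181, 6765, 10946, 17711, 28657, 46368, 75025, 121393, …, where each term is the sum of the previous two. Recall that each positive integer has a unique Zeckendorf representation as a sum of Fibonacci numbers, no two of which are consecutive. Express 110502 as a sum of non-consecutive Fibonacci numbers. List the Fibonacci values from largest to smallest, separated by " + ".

75025 + 28657 + 6765 + 55

110502 − 75025 = 35477
35477 − 28657 = 6820
6820 − 6765 = 55
55 − 55 = 0
So 110502 = 75025 + 28657 + 6765 + 55, with no two terms consecutive in the sequence.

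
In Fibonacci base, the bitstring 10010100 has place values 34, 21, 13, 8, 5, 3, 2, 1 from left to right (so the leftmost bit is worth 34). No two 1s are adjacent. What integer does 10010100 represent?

45

Summing the place values of the 1 bits: 34 + 8 + 3 = 45.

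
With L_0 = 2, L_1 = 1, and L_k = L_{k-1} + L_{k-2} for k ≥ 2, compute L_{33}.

7881196

Iterating the recurrence up to L_{26} = 271443 and L_{25} = 167761:
L_{27} = L_{26} + L_{25} = 271443 + 167761 = 439204
L_{28} = L_{27} + L_{26} = 439204 + 271443 = 710647
L_{29} = L_{28} + L_{27} = 710647 + 439204 = 1149851
L_{30} = L_{29} + L_{28} = 1149851 + 710647 = 1860498
L_{31} = L_{30} + L_{29} = 1860498 + 1149851 = 3010349
L_{32} = L_{31} + L_{30} = 3010349 + 1860498 = 4870847
L_{33} = L_{32} + L_{31} = 4870847 + 3010349 = 7881196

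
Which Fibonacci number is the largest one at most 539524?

514229

514229 ≤ 539524 < 832040, so the largest Fibonacci number not exceeding 539524 is 514229.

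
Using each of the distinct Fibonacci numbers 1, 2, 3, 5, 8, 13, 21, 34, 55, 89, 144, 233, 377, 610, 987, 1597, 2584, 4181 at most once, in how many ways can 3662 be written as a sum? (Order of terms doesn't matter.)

20

Starting from the Zeckendorf form and repeatedly splitting a term F_k into F_{k−1} + F_{k−2} (when neither is already used) reaches every representation.
3662 = 2584+987+89+2 = 2584+987+55+34+2 = 2584+610+377+89+2 = 2584+987+55+21+13+2 = … (16 more), for 20 in all.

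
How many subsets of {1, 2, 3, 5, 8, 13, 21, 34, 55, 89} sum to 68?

Starting from the Zeckendorf form and repeatedly splitting a term F_k into F_{k−1} + F_{k−2} (when neither is already used) reaches every representation.
68 = 55+13 = 55+8+5 = 34+21+13 = 55+8+3+2 = … (2 more), for 6 in all.

6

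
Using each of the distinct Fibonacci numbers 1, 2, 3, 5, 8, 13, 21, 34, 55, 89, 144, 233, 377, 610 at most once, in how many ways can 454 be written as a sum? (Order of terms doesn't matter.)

Starting from the Zeckendorf form and repeatedly splitting a term F_k into F_{k−1} + F_{k−2} (when neither is already used) reaches every representation.
454 = 377+55+21+1 = 377+55+13+8+1 = 233+144+55+21+1 = 377+55+13+5+3+1 = … (8 more), for 12 in all.

12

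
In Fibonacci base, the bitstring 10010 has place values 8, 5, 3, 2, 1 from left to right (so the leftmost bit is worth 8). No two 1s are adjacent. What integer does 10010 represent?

10

Summing the place values of the 1 bits: 8 + 2 = 10.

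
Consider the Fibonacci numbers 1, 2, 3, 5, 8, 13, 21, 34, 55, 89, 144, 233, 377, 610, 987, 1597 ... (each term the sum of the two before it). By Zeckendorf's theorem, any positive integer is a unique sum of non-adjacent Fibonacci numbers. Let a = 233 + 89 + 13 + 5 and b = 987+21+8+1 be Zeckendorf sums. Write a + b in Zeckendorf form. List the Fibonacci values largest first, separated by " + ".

The two numbers are 340 and 1017, so their sum is 1357.
take 987 (≤ 1357); 1357 − 987 = 370
take 233 (≤ 370); 370 − 233 = 137
take 89 (≤ 137); 137 − 89 = 48
take 34 (≤ 48); 48 − 34 = 14
take 13 (≤ 14); 14 − 13 = 1
take 1 (≤ 1); 1 − 1 = 0

987 + 233 + 89 + 34 + 13 + 1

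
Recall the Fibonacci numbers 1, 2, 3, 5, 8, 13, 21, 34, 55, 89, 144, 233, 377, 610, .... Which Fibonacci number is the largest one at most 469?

377

377 ≤ 469 < 610, so the largest Fibonacci number not exceeding 469 is 377.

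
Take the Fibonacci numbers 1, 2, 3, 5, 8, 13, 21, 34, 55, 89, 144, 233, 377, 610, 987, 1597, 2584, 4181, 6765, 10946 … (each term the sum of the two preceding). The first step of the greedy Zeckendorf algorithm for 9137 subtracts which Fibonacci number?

6765

6765 ≤ 9137 < 10946, so the largest Fibonacci number not exceeding 9137 is 6765.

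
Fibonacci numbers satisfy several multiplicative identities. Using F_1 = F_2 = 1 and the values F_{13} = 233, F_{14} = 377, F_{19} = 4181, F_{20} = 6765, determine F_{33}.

By the addition formula F_{m+n} = F_m F_{n+1} + F_{m−1} F_n with m=20, n=13: F_{33} = 6765·377 + 4181·233 = 2550405 + 974173 = 3524578.

3524578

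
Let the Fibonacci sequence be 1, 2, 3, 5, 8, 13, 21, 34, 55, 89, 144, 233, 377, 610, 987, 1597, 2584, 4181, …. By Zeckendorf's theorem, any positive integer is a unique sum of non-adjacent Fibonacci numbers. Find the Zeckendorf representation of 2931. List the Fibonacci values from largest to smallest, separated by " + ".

take 2584 (≤ 2931); 2931 − 2584 = 347
take 233 (≤ 347); 347 − 233 = 114
take 89 (≤ 114); 114 − 89 = 25
take 21 (≤ 25); 25 − 21 = 4
take 3 (≤ 4); 4 − 3 = 1
take 1 (≤ 1); 1 − 1 = 0
So 2931 = 2584 + 233 + 89 + 21 + 3 + 1, with no two terms consecutive in the sequence.

2584 + 233 + 89 + 21 + 3 + 1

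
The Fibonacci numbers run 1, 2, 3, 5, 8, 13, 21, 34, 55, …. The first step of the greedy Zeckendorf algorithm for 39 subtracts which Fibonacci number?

34

34 ≤ 39 < 55, so the largest Fibonacci number not exceeding 39 is 34.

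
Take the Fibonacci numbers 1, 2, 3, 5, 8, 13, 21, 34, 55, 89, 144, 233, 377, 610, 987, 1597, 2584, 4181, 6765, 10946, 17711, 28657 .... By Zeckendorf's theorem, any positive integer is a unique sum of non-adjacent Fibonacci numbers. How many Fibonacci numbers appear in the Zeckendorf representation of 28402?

10

28402: greatest Fibonacci not exceeding it is 17711, leaving 10691
10691: greatest Fibonacci not exceeding it is 6765, leaving 3926
3926: greatest Fibonacci not exceeding it is 2584, leaving 1342
1342: greatest Fibonacci not exceeding it is 987, leaving 355
355: greatest Fibonacci not exceeding it is 233, leaving 122
122: greatest Fibonacci not exceeding it is 89, leaving 33
33: greatest Fibonacci not exceeding it is 21, leaving 12
12: greatest Fibonacci not exceeding it is 8, leaving 4
4: greatest Fibonacci not exceeding it is 3, leaving 1
1: greatest Fibonacci not exceeding it is 1, leaving 0
28402 = 17711 + 6765 + 2584 + 987 + 233 + 89 + 21 + 8 + 3 + 1, which has 10 terms.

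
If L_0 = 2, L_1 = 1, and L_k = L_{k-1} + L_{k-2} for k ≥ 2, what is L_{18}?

Iterating the recurrence up to L_{12} = 322 and L_{11} = 199:
L_{13} = L_{12} + L_{11} = 322 + 199 = 521
L_{14} = L_{13} + L_{12} = 521 + 322 = 843
L_{15} = L_{14} + L_{13} = 843 + 521 = 1364
L_{16} = L_{15} + L_{14} = 1364 + 843 = 2207
L_{17} = L_{16} + L_{15} = 2207 + 1364 = 3571
L_{18} = L_{17} + L_{16} = 3571 + 2207 = 5778

5778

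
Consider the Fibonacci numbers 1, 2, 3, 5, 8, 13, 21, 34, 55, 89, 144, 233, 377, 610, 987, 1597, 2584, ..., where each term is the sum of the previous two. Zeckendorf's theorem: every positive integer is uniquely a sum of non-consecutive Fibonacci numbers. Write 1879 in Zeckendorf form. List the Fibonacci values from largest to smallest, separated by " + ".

1597 + 233 + 34 + 13 + 2

Greedily peel off the largest Fibonacci term at each step:
1879: greatest Fibonacci not exceeding it is 1597, leaving 282
282: greatest Fibonacci not exceeding it is 233, leaving 49
49: greatest Fibonacci not exceeding it is 34, leaving 15
15: greatest Fibonacci not exceeding it is 13, leaving 2
2: greatest Fibonacci not exceeding it is 2, leaving 0
So 1879 = 1597 + 233 + 34 + 13 + 2, with no two terms consecutive in the sequence.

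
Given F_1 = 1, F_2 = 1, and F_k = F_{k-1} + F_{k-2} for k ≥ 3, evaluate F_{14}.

377

Iterating the recurrence up to F_{7} = 13 and F_{6} = 8:
F_{8} = F_{7} + F_{6} = 13 + 8 = 21
F_{9} = F_{8} + F_{7} = 21 + 13 = 34
F_{10} = F_{9} + F_{8} = 34 + 21 = 55
F_{11} = F_{10} + F_{9} = 55 + 34 = 89
F_{12} = F_{11} + F_{10} = 89 + 55 = 144
F_{13} = F_{12} + F_{11} = 144 + 89 = 233
F_{14} = F_{13} + F_{12} = 233 + 144 = 377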